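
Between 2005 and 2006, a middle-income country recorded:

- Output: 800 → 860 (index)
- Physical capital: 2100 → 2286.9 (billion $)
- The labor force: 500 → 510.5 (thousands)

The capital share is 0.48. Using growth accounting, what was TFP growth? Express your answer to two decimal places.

Output growth = (860 − 800) / 800 = 7.5%.
Physical capital growth = (2286.9 − 2100) / 2100 = 8.9%.
The labor force growth = (510.5 − 500) / 500 = 2.1%.
Labor's share = 1 − 0.48 = 0.52.
Physical capital: 0.48 × 8.9 = 4.272 pp.
The labor force: 0.52 × 2.1 = 1.092 pp.
TFP growth = 7.5 − 5.364 = 2.136%.

TFP growth was 2.14%.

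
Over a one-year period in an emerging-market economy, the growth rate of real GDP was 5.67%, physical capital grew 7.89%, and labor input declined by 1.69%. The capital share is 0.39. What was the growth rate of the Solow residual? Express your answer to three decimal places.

Labor's share = 1 − 0.39 = 0.61.
Physical capital: 0.39 × 7.89 = 3.0771 pp.
Labor input: 0.61 × (-1.69) = -1.0309 pp.
TFP growth = 5.67 − 2.0462 = 3.6238%.

The Solow residual grew 3.624%.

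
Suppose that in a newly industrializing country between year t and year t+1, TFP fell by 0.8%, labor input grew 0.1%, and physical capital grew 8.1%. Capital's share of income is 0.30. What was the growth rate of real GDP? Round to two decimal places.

Labor's share = 1 − 0.3 = 0.7.
Physical capital: 0.3 × 8.1 = 2.43 pp.
Labor input: 0.7 × 0.1 = 0.07 pp.
Output growth = -0.8 + 2.5 = 1.7%.

1.70%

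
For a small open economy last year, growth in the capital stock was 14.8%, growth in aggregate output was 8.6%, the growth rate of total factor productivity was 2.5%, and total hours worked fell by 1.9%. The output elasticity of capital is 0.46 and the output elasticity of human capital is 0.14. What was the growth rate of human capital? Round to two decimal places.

Human capital growth was 0.37%.

Labor's share = 1 − 0.46 − 0.14 = 0.4.
gY = gA + 0.46×14.8 + 0.4×(-1.9) + 0.14×g.
0.14×g = 8.6 − 2.5 − 6.048 = 0.052.
g = 0.052 / 0.14 = 0.3714%.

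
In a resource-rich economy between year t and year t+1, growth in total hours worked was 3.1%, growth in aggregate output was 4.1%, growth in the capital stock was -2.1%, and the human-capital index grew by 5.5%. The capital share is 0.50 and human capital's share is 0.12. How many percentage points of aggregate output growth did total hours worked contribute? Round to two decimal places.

Labor's share = 1 − 0.5 − 0.12 = 0.38.
Contribution = share × growth = 0.38 × 3.1 = 1.178 pp.

1.18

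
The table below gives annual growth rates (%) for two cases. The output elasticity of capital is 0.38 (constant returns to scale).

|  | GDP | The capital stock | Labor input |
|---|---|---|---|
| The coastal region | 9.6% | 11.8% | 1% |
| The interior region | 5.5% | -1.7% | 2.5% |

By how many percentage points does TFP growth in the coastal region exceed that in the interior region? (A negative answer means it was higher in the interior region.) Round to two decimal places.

-0.10 percentage points

Labor's share = 1 − 0.38 = 0.62.
The coastal region: TFP = 9.6 − 4.484 − 0.62 = 4.496%.
The interior region: TFP = 5.5 + 0.646 − 1.55 = 4.596%.
Difference = 4.496 − (4.596) = -0.1 pp.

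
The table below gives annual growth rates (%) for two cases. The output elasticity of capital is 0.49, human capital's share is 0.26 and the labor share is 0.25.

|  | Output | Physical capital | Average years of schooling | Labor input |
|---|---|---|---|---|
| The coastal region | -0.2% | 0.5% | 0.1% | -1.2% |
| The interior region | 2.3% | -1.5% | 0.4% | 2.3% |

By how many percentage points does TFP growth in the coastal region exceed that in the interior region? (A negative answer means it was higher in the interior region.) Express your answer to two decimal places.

Labor's share = 1 − 0.49 − 0.26 = 0.25.
The coastal region: TFP = -0.2 − 0.245 − 0.026 + 0.3 = -0.171%.
The interior region: TFP = 2.3 + 0.735 − 0.104 − 0.575 = 2.356%.
Difference = -0.171 − (2.356) = -2.527 pp.

-2.53 percentage points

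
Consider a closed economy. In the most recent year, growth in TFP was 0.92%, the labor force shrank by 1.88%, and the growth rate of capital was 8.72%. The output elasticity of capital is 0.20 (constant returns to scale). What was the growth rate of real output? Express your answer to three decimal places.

1.160%

Labor's share = 1 − 0.2 = 0.8.
Capital: 0.2 × 8.72 = 1.744 pp.
The labor force: 0.8 × (-1.88) = -1.504 pp.
Output growth = 0.92 + 0.24 = 1.16%.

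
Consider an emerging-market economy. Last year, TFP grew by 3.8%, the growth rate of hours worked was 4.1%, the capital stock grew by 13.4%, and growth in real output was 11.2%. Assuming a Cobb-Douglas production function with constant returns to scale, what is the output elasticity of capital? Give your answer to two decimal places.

gY = gA + α·gK + (1−α)·gL, so gY − gA − gL = α(gK − gL).
11.2 − 3.8 − 4.1 = α × (13.4 − 4.1).
3.3 = 9.3 α, so α = 0.3548.

0.35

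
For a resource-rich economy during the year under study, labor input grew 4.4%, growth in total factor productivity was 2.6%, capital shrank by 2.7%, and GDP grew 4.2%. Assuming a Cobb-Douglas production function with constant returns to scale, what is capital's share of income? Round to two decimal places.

gY = gA + α·gK + (1−α)·gL, so gY − gA − gL = α(gK − gL).
4.2 − 2.6 − 4.4 = α × (-2.7 − 4.4).
-2.8 = -7.1 α, so α = 0.3944.

0.39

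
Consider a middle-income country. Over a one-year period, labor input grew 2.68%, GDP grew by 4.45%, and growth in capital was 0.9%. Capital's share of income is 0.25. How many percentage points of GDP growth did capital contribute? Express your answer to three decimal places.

Contribution = share × growth = 0.25 × 0.9 = 0.225 pp.

0.225 pp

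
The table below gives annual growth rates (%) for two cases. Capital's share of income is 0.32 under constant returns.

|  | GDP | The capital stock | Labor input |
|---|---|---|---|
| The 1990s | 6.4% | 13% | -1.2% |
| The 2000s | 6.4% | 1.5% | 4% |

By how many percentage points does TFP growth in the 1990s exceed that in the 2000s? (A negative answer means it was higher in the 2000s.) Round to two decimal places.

-0.14 percentage points

Labor's share = 1 − 0.32 = 0.68.
The 1990s: TFP = 6.4 − 4.16 + 0.816 = 3.056%.
The 2000s: TFP = 6.4 − 0.48 − 2.72 = 3.2%.
Difference = 3.056 − (3.2) = -0.144 pp.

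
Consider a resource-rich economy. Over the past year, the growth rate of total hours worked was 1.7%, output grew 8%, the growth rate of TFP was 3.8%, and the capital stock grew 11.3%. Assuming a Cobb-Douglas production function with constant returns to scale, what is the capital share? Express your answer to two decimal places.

0.26

gY = gA + α·gK + (1−α)·gL, so gY − gA − gL = α(gK − gL).
8 − 3.8 − 1.7 = α × (11.3 − 1.7).
2.5 = 9.6 α, so α = 0.2604.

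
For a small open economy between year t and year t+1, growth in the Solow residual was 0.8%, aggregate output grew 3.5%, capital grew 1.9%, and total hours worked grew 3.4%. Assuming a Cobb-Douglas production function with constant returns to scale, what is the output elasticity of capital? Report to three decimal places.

gY = gA + α·gK + (1−α)·gL, so gY − gA − gL = α(gK − gL).
3.5 − 0.8 − 3.4 = α × (1.9 − 3.4).
-0.7 = -1.5 α, so α = 0.46667.

The output elasticity of capital is 0.467.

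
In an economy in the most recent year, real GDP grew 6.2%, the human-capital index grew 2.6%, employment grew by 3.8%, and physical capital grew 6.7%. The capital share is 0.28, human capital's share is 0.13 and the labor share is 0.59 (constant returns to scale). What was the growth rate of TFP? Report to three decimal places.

TFP grew 1.744%.

Labor's share = 1 − 0.28 − 0.13 = 0.59.
Physical capital: 0.28 × 6.7 = 1.876 pp.
The human-capital index: 0.13 × 2.6 = 0.338 pp.
Employment: 0.59 × 3.8 = 2.242 pp.
TFP growth = 6.2 − 4.456 = 1.744%.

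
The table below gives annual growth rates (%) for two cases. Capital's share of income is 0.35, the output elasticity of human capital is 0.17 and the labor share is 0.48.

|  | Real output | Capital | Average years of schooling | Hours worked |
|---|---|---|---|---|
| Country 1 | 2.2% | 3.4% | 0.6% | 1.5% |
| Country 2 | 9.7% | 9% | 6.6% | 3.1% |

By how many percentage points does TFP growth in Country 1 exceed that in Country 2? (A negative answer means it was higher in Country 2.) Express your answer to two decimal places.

-3.75 percentage points

Labor's share = 1 − 0.35 − 0.17 = 0.48.
Country 1: TFP = 2.2 − 1.19 − 0.102 − 0.72 = 0.188%.
Country 2: TFP = 9.7 − 3.15 − 1.122 − 1.488 = 3.94%.
Difference = 0.188 − (3.94) = -3.752 pp.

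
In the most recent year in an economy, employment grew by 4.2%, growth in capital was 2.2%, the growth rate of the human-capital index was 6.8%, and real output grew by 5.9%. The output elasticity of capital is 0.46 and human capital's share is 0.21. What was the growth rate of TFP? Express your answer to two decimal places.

Labor's share = 1 − 0.46 − 0.21 = 0.33.
Capital: 0.46 × 2.2 = 1.012 pp.
The human-capital index: 0.21 × 6.8 = 1.428 pp.
Employment: 0.33 × 4.2 = 1.386 pp.
TFP growth = 5.9 − 3.826 = 2.074%.

TFP grew 2.07%.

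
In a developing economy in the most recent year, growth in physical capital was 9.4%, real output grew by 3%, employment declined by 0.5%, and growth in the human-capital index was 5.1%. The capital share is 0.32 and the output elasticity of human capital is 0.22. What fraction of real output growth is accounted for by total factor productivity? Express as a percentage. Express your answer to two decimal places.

-30.00%

Labor's share = 1 − 0.32 − 0.22 = 0.46.
Physical capital: 0.32 × 9.4 = 3.008 pp.
The human-capital index: 0.22 × 5.1 = 1.122 pp.
Employment: 0.46 × (-0.5) = -0.23 pp.
TFP growth = 3 − 3.9 = -0.9%.
TFP share of growth = -0.9 / 3 × 100 = -30%.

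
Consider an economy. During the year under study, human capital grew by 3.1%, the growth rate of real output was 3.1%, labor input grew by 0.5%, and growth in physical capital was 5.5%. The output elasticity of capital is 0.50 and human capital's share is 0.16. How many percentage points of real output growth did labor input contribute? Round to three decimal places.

Labor's share = 1 − 0.5 − 0.16 = 0.34.
Contribution = share × growth = 0.34 × 0.5 = 0.17 pp.

0.170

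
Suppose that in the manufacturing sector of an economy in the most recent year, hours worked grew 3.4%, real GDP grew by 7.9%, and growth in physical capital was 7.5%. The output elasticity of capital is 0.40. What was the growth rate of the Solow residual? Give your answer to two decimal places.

2.86%

Labor's share = 1 − 0.4 = 0.6.
Physical capital: 0.4 × 7.5 = 3 pp.
Hours worked: 0.6 × 3.4 = 2.04 pp.
TFP growth = 7.9 − 5.04 = 2.86%.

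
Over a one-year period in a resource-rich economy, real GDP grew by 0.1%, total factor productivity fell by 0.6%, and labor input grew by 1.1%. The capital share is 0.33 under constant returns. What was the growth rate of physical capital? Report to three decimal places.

-0.112%

Labor's share = 1 − 0.33 = 0.67.
gY = gA + 0.67×1.1 + 0.33×g.
0.33×g = 0.1 + 0.6 − 0.737 = -0.037.
g = -0.037 / 0.33 = -0.11212%.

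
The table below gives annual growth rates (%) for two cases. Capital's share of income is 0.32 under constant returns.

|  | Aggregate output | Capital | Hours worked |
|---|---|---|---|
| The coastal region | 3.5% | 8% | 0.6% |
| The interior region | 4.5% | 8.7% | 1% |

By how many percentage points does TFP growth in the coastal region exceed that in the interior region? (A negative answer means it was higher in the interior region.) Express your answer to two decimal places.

-0.50 percentage points

Labor's share = 1 − 0.32 = 0.68.
The coastal region: TFP = 3.5 − 2.56 − 0.408 = 0.532%.
The interior region: TFP = 4.5 − 2.784 − 0.68 = 1.036%.
Difference = 0.532 − (1.036) = -0.504 pp.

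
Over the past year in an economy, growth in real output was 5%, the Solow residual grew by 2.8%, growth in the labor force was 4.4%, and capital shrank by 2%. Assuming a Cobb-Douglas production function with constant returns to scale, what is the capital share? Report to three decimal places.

0.344

gY = gA + α·gK + (1−α)·gL, so gY − gA − gL = α(gK − gL).
5 − 2.8 − 4.4 = α × (-2 − 4.4).
-2.2 = -6.4 α, so α = 0.34375.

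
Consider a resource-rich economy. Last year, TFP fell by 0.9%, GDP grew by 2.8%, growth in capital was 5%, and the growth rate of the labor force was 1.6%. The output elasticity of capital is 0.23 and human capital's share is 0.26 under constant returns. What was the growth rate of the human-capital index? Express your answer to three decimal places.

Labor's share = 1 − 0.23 − 0.26 = 0.51.
gY = gA + 0.23×5 + 0.51×1.6 + 0.26×g.
0.26×g = 2.8 + 0.9 − 1.966 = 1.734.
g = 1.734 / 0.26 = 6.66923%.

6.669%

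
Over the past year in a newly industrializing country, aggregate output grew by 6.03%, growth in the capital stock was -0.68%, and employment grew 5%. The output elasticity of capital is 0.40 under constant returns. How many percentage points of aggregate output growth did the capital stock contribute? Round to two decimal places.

-0.27 percentage points

Contribution = share × growth = 0.4 × (-0.68) = -0.272 pp.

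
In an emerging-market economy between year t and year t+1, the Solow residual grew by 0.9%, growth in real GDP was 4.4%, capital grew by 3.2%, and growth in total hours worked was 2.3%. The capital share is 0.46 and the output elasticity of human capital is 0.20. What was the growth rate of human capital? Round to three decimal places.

Human capital growth was 6.230%.

Labor's share = 1 − 0.46 − 0.2 = 0.34.
gY = gA + 0.46×3.2 + 0.34×2.3 + 0.2×g.
0.2×g = 4.4 − 0.9 − 2.254 = 1.246.
g = 1.246 / 0.2 = 6.23%.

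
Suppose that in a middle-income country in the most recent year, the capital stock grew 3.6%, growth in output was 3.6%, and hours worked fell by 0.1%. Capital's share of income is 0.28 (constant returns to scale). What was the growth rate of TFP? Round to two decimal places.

Labor's share = 1 − 0.28 = 0.72.
The capital stock: 0.28 × 3.6 = 1.008 pp.
Hours worked: 0.72 × (-0.1) = -0.072 pp.
TFP growth = 3.6 − 0.936 = 2.664%.

2.66%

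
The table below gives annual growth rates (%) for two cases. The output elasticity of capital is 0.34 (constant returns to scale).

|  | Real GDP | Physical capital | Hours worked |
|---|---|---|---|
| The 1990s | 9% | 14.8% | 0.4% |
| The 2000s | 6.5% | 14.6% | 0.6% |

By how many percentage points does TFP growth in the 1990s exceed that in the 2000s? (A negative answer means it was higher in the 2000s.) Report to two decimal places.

2.56 percentage points

Labor's share = 1 − 0.34 = 0.66.
The 1990s: TFP = 9 − 5.032 − 0.264 = 3.704%.
The 2000s: TFP = 6.5 − 4.964 − 0.396 = 1.14%.
Difference = 3.704 − (1.14) = 2.564 pp.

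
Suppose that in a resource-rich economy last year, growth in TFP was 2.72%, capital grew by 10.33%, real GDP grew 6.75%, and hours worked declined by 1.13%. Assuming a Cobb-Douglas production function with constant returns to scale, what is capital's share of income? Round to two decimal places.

gY = gA + α·gK + (1−α)·gL, so gY − gA − gL = α(gK − gL).
6.75 − 2.72 + 1.13 = α × (10.33 − (-1.13)).
5.16 = 11.46 α, so α = 0.4503.

α = 0.45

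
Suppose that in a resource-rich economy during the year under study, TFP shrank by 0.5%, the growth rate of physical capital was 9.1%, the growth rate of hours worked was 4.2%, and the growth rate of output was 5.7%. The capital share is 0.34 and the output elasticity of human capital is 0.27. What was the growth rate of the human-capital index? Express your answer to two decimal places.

5.44%

Labor's share = 1 − 0.34 − 0.27 = 0.39.
gY = gA + 0.34×9.1 + 0.39×4.2 + 0.27×g.
0.27×g = 5.7 + 0.5 − 4.732 = 1.468.
g = 1.468 / 0.27 = 5.437%.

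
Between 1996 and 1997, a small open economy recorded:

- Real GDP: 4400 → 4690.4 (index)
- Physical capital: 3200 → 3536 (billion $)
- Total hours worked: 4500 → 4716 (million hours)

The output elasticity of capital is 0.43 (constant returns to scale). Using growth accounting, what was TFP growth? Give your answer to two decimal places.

-0.65%

Real GDP growth = (4690.4 − 4400) / 4400 = 6.6%.
Physical capital growth = (3536 − 3200) / 3200 = 10.5%.
Total hours worked growth = (4716 − 4500) / 4500 = 4.8%.
Labor's share = 1 − 0.43 = 0.57.
Physical capital: 0.43 × 10.5 = 4.515 pp.
Total hours worked: 0.57 × 4.8 = 2.736 pp.
TFP growth = 6.6 − 7.251 = -0.651%.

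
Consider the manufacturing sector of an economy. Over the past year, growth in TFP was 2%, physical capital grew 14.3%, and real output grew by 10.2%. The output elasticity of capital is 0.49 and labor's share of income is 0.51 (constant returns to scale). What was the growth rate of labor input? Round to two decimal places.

Labor's share = 1 − 0.49 = 0.51.
gY = gA + 0.49×14.3 + 0.51×g.
0.51×g = 10.2 − 2 − 7.007 = 1.193.
g = 1.193 / 0.51 = 2.3392%.

Labor input grew 2.34%.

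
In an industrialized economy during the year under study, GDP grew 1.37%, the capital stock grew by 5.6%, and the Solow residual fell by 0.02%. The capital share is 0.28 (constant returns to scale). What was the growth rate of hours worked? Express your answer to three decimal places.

-0.247%

Labor's share = 1 − 0.28 = 0.72.
gY = gA + 0.28×5.6 + 0.72×g.
0.72×g = 1.37 + 0.02 − 1.568 = -0.178.
g = -0.178 / 0.72 = -0.24722%.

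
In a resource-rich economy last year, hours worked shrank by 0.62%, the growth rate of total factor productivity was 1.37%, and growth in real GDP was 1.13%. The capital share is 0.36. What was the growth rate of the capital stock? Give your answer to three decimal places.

Labor's share = 1 − 0.36 = 0.64.
gY = gA + 0.64×(-0.62) + 0.36×g.
0.36×g = 1.13 − 1.37 + 0.3968 = 0.1568.
g = 0.1568 / 0.36 = 0.43556%.

0.436%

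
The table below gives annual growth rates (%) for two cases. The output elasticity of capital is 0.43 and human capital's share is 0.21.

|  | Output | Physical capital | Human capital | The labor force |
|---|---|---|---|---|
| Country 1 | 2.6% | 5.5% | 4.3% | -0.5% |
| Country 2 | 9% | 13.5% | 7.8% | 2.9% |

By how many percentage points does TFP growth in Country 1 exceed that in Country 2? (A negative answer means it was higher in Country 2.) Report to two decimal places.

-1.00 percentage points

Labor's share = 1 − 0.43 − 0.21 = 0.36.
Country 1: TFP = 2.6 − 2.365 − 0.903 + 0.18 = -0.488%.
Country 2: TFP = 9 − 5.805 − 1.638 − 1.044 = 0.513%.
Difference = -0.488 − (0.513) = -1.001 pp.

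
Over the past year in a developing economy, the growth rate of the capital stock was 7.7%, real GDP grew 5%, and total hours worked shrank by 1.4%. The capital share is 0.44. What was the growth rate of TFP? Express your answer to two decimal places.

Labor's share = 1 − 0.44 = 0.56.
The capital stock: 0.44 × 7.7 = 3.388 pp.
Total hours worked: 0.56 × (-1.4) = -0.784 pp.
TFP growth = 5 − 2.604 = 2.396%.

2.40%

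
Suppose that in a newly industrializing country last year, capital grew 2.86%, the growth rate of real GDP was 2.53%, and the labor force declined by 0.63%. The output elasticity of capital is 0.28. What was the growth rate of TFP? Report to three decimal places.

Labor's share = 1 − 0.28 = 0.72.
Capital: 0.28 × 2.86 = 0.8008 pp.
The labor force: 0.72 × (-0.63) = -0.4536 pp.
TFP growth = 2.53 − 0.3472 = 2.1828%.

2.183%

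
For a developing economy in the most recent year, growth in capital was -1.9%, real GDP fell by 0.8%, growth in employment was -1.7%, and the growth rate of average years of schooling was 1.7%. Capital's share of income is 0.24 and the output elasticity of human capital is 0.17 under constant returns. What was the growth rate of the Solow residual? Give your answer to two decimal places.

Labor's share = 1 − 0.24 − 0.17 = 0.59.
Capital: 0.24 × (-1.9) = -0.456 pp.
Average years of schooling: 0.17 × 1.7 = 0.289 pp.
Employment: 0.59 × (-1.7) = -1.003 pp.
TFP growth = -0.8 + 1.17 = 0.37%.

0.37%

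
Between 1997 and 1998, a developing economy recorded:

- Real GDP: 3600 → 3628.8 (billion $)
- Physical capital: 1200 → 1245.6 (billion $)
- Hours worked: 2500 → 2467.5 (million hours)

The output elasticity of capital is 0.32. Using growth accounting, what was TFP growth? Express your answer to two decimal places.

TFP grew 0.47%.

Real GDP growth = (3628.8 − 3600) / 3600 = 0.8%.
Physical capital growth = (1245.6 − 1200) / 1200 = 3.8%.
Hours worked growth = (2467.5 − 2500) / 2500 = -1.3%.
Labor's share = 1 − 0.32 = 0.68.
Physical capital: 0.32 × 3.8 = 1.216 pp.
Hours worked: 0.68 × (-1.3) = -0.884 pp.
TFP growth = 0.8 − 0.332 = 0.468%.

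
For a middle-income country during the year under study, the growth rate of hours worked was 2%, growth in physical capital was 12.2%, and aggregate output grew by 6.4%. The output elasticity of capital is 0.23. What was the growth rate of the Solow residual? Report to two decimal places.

The Solow residual growth was 2.05%.

Labor's share = 1 − 0.23 = 0.77.
Physical capital: 0.23 × 12.2 = 2.806 pp.
Hours worked: 0.77 × 2 = 1.54 pp.
TFP growth = 6.4 − 4.346 = 2.054%.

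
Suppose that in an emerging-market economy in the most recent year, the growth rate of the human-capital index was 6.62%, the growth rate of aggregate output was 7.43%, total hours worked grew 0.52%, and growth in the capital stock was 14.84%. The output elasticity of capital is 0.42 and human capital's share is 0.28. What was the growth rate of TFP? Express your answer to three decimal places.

-0.812%

Labor's share = 1 − 0.42 − 0.28 = 0.3.
The capital stock: 0.42 × 14.84 = 6.2328 pp.
The human-capital index: 0.28 × 6.62 = 1.8536 pp.
Total hours worked: 0.3 × 0.52 = 0.156 pp.
TFP growth = 7.43 − 8.2424 = -0.8124%.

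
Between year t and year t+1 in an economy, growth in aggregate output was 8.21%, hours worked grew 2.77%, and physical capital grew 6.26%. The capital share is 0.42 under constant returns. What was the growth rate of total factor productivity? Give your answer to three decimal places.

3.974%

Labor's share = 1 − 0.42 = 0.58.
Physical capital: 0.42 × 6.26 = 2.6292 pp.
Hours worked: 0.58 × 2.77 = 1.6066 pp.
TFP growth = 8.21 − 4.2358 = 3.9742%.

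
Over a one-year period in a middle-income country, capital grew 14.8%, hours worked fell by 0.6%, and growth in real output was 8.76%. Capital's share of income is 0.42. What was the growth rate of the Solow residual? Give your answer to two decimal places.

The Solow residual growth was 2.89%.

Labor's share = 1 − 0.42 = 0.58.
Capital: 0.42 × 14.8 = 6.216 pp.
Hours worked: 0.58 × (-0.6) = -0.348 pp.
TFP growth = 8.76 − 5.868 = 2.892%.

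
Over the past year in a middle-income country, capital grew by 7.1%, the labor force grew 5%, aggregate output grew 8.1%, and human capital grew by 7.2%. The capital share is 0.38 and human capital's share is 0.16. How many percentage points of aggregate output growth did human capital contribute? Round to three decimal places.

1.152

Contribution = share × growth = 0.16 × 7.2 = 1.152 pp.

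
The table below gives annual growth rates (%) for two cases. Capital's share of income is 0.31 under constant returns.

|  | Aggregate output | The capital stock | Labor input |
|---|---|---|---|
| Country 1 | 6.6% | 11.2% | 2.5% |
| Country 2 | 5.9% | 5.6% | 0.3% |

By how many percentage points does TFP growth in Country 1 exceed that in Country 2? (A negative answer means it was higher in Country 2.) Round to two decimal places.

-2.55 percentage points

Labor's share = 1 − 0.31 = 0.69.
Country 1: TFP = 6.6 − 3.472 − 1.725 = 1.403%.
Country 2: TFP = 5.9 − 1.736 − 0.207 = 3.957%.
Difference = 1.403 − (3.957) = -2.554 pp.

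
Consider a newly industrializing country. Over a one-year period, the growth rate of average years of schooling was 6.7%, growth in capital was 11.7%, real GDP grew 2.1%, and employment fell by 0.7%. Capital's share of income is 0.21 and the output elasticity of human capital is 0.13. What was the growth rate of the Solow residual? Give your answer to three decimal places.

Labor's share = 1 − 0.21 − 0.13 = 0.66.
Capital: 0.21 × 11.7 = 2.457 pp.
Average years of schooling: 0.13 × 6.7 = 0.871 pp.
Employment: 0.66 × (-0.7) = -0.462 pp.
TFP growth = 2.1 − 2.866 = -0.766%.

-0.766%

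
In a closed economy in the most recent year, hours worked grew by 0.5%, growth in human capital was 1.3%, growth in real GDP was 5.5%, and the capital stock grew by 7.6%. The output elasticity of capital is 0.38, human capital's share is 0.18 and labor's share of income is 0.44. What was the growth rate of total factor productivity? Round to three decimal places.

Total factor productivity grew 2.158%.

Labor's share = 1 − 0.38 − 0.18 = 0.44.
The capital stock: 0.38 × 7.6 = 2.888 pp.
Human capital: 0.18 × 1.3 = 0.234 pp.
Hours worked: 0.44 × 0.5 = 0.22 pp.
TFP growth = 5.5 − 3.342 = 2.158%.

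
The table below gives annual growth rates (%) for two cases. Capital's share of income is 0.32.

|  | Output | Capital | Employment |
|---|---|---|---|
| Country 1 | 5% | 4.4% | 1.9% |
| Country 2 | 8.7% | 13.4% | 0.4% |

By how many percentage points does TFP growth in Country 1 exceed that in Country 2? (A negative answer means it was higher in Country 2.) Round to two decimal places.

Labor's share = 1 − 0.32 = 0.68.
Country 1: TFP = 5 − 1.408 − 1.292 = 2.3%.
Country 2: TFP = 8.7 − 4.288 − 0.272 = 4.14%.
Difference = 2.3 − (4.14) = -1.84 pp.

-1.84 percentage points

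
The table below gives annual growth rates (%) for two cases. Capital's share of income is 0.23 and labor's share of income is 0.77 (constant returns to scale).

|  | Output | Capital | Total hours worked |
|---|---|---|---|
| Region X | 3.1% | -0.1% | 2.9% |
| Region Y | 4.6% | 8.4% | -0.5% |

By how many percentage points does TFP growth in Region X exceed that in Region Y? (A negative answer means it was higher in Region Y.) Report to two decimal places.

-2.16 percentage points

Labor's share = 1 − 0.23 = 0.77.
Region X: TFP = 3.1 + 0.023 − 2.233 = 0.89%.
Region Y: TFP = 4.6 − 1.932 + 0.385 = 3.053%.
Difference = 0.89 − (3.053) = -2.163 pp.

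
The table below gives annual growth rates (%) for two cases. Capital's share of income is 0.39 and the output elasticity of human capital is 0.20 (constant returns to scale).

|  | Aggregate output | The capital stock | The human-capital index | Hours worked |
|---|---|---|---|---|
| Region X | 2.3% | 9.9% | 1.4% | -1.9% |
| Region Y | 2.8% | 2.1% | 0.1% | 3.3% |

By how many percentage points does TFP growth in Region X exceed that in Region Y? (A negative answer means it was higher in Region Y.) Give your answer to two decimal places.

-1.67 percentage points

Labor's share = 1 − 0.39 − 0.2 = 0.41.
Region X: TFP = 2.3 − 3.861 − 0.28 + 0.779 = -1.062%.
Region Y: TFP = 2.8 − 0.819 − 0.02 − 1.353 = 0.608%.
Difference = -1.062 − (0.608) = -1.67 pp.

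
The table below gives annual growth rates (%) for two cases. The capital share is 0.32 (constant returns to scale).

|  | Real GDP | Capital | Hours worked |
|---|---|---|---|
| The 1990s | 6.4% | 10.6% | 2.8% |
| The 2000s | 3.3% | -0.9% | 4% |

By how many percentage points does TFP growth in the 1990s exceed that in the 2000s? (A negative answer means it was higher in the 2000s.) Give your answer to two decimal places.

Labor's share = 1 − 0.32 = 0.68.
The 1990s: TFP = 6.4 − 3.392 − 1.904 = 1.104%.
The 2000s: TFP = 3.3 + 0.288 − 2.72 = 0.868%.
Difference = 1.104 − (0.868) = 0.236 pp.

0.24 percentage points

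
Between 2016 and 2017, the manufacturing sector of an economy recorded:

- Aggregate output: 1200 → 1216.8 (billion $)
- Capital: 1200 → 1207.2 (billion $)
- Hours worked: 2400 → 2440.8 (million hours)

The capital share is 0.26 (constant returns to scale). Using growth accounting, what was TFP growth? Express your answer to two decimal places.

Aggregate output growth = (1216.8 − 1200) / 1200 = 1.4%.
Capital growth = (1207.2 − 1200) / 1200 = 0.6%.
Hours worked growth = (2440.8 − 2400) / 2400 = 1.7%.
Labor's share = 1 − 0.26 = 0.74.
Capital: 0.26 × 0.6 = 0.156 pp.
Hours worked: 0.74 × 1.7 = 1.258 pp.
TFP growth = 1.4 − 1.414 = -0.014%.

-0.01%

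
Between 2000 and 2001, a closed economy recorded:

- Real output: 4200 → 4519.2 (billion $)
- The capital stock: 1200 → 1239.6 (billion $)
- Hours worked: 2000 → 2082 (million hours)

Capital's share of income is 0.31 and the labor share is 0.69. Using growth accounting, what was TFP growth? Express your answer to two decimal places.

TFP grew 3.75%.

Real output growth = (4519.2 − 4200) / 4200 = 7.6%.
The capital stock growth = (1239.6 − 1200) / 1200 = 3.3%.
Hours worked growth = (2082 − 2000) / 2000 = 4.1%.
Labor's share = 1 − 0.31 = 0.69.
The capital stock: 0.31 × 3.3 = 1.023 pp.
Hours worked: 0.69 × 4.1 = 2.829 pp.
TFP growth = 7.6 − 3.852 = 3.748%.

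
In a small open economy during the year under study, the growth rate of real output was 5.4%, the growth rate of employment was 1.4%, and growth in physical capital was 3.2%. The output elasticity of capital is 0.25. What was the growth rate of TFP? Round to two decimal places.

3.55%

Labor's share = 1 − 0.25 = 0.75.
Physical capital: 0.25 × 3.2 = 0.8 pp.
Employment: 0.75 × 1.4 = 1.05 pp.
TFP growth = 5.4 − 1.85 = 3.55%.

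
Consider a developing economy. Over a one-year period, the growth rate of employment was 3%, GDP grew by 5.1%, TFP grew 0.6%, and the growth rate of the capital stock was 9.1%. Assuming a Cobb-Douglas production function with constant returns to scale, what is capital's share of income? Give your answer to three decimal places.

Capital's share of income is 0.246.

gY = gA + α·gK + (1−α)·gL, so gY − gA − gL = α(gK − gL).
5.1 − 0.6 − 3 = α × (9.1 − 3).
1.5 = 6.1 α, so α = 0.2459.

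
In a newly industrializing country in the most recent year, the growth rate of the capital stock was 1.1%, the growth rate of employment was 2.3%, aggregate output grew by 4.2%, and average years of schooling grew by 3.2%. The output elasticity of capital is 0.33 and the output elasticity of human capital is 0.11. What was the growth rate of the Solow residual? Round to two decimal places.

2.20%

Labor's share = 1 − 0.33 − 0.11 = 0.56.
The capital stock: 0.33 × 1.1 = 0.363 pp.
Average years of schooling: 0.11 × 3.2 = 0.352 pp.
Employment: 0.56 × 2.3 = 1.288 pp.
TFP growth = 4.2 − 2.003 = 2.197%.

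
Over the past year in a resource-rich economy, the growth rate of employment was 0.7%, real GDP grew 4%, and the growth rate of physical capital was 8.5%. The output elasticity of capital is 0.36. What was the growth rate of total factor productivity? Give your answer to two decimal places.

0.49%

Labor's share = 1 − 0.36 = 0.64.
Physical capital: 0.36 × 8.5 = 3.06 pp.
Employment: 0.64 × 0.7 = 0.448 pp.
TFP growth = 4 − 3.508 = 0.492%.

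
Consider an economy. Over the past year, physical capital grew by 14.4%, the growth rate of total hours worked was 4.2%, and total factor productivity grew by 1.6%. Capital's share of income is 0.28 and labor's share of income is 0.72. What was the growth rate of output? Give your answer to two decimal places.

Labor's share = 1 − 0.28 = 0.72.
Physical capital: 0.28 × 14.4 = 4.032 pp.
Total hours worked: 0.72 × 4.2 = 3.024 pp.
Output growth = 1.6 + 7.056 = 8.656%.

Output grew 8.66%.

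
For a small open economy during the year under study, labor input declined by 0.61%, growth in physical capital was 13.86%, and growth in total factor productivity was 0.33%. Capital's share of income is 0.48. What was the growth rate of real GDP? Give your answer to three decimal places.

Labor's share = 1 − 0.48 = 0.52.
Physical capital: 0.48 × 13.86 = 6.6528 pp.
Labor input: 0.52 × (-0.61) = -0.3172 pp.
Output growth = 0.33 + 6.3356 = 6.6656%.

6.666%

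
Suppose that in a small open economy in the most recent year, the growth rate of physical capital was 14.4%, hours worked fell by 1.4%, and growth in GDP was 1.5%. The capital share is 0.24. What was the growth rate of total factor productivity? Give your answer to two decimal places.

-0.89%

Labor's share = 1 − 0.24 = 0.76.
Physical capital: 0.24 × 14.4 = 3.456 pp.
Hours worked: 0.76 × (-1.4) = -1.064 pp.
TFP growth = 1.5 − 2.392 = -0.892%.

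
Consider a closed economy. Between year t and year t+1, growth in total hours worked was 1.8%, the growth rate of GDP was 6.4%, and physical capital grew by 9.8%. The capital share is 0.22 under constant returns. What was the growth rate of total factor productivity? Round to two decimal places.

Labor's share = 1 − 0.22 = 0.78.
Physical capital: 0.22 × 9.8 = 2.156 pp.
Total hours worked: 0.78 × 1.8 = 1.404 pp.
TFP growth = 6.4 − 3.56 = 2.84%.

Total factor productivity growth was 2.84%.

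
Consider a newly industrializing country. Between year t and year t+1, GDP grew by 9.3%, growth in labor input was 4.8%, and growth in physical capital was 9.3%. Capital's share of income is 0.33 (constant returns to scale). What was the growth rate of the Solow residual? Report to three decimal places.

Labor's share = 1 − 0.33 = 0.67.
Physical capital: 0.33 × 9.3 = 3.069 pp.
Labor input: 0.67 × 4.8 = 3.216 pp.
TFP growth = 9.3 − 6.285 = 3.015%.

3.015%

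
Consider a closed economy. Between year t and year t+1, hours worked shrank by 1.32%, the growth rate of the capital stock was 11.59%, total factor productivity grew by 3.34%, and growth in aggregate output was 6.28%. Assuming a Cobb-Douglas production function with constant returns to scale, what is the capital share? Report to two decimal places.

0.33

gY = gA + α·gK + (1−α)·gL, so gY − gA − gL = α(gK − gL).
6.28 − 3.34 + 1.32 = α × (11.59 − (-1.32)).
4.26 = 12.91 α, so α = 0.33.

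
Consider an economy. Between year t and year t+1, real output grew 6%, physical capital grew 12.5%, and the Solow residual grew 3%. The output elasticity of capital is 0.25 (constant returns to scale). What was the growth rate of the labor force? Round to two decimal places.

Labor's share = 1 − 0.25 = 0.75.
gY = gA + 0.25×12.5 + 0.75×g.
0.75×g = 6 − 3 − 3.125 = -0.125.
g = -0.125 / 0.75 = -0.1667%.

-0.17%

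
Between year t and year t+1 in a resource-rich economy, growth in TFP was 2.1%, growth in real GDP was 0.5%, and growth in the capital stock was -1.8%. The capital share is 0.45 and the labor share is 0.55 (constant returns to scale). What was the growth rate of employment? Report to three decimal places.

Labor's share = 1 − 0.45 = 0.55.
gY = gA + 0.45×(-1.8) + 0.55×g.
0.55×g = 0.5 − 2.1 + 0.81 = -0.79.
g = -0.79 / 0.55 = -1.43636%.

-1.436%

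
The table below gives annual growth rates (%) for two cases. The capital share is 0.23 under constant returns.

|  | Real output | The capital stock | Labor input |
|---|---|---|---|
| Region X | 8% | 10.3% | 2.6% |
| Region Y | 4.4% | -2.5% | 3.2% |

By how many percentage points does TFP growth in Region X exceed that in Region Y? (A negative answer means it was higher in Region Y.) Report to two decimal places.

Labor's share = 1 − 0.23 = 0.77.
Region X: TFP = 8 − 2.369 − 2.002 = 3.629%.
Region Y: TFP = 4.4 + 0.575 − 2.464 = 2.511%.
Difference = 3.629 − (2.511) = 1.118 pp.

1.12 percentage points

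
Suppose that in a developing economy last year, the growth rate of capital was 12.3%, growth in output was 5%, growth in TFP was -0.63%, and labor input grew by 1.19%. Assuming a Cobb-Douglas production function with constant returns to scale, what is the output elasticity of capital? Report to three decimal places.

gY = gA + α·gK + (1−α)·gL, so gY − gA − gL = α(gK − gL).
5 + 0.63 − 1.19 = α × (12.3 − 1.19).
4.44 = 11.11 α, so α = 0.39964.

The output elasticity of capital is 0.400.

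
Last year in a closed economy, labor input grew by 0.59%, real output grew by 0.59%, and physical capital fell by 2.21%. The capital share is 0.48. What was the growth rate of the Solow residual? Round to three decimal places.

Labor's share = 1 − 0.48 = 0.52.
Physical capital: 0.48 × (-2.21) = -1.0608 pp.
Labor input: 0.52 × 0.59 = 0.3068 pp.
TFP growth = 0.59 + 0.754 = 1.344%.

1.344%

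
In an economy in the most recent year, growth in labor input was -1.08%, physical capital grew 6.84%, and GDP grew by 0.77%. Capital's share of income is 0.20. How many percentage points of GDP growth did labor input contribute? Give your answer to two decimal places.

Labor's share = 1 − 0.2 = 0.8.
Contribution = share × growth = 0.8 × (-1.08) = -0.864 pp.

-0.86 percentage points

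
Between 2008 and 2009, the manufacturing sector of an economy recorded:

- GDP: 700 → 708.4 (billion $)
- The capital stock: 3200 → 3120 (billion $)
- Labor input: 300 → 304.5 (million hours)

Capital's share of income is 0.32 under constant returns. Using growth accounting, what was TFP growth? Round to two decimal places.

GDP growth = (708.4 − 700) / 700 = 1.2%.
The capital stock growth = (3120 − 3200) / 3200 = -2.5%.
Labor input growth = (304.5 − 300) / 300 = 1.5%.
Labor's share = 1 − 0.32 = 0.68.
The capital stock: 0.32 × (-2.5) = -0.8 pp.
Labor input: 0.68 × 1.5 = 1.02 pp.
TFP growth = 1.2 − 0.22 = 0.98%.

0.98%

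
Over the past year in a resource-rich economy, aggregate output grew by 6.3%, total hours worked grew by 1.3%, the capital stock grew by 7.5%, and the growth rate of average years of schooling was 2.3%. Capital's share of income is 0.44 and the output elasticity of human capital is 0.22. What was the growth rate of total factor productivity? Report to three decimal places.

Labor's share = 1 − 0.44 − 0.22 = 0.34.
The capital stock: 0.44 × 7.5 = 3.3 pp.
Average years of schooling: 0.22 × 2.3 = 0.506 pp.
Total hours worked: 0.34 × 1.3 = 0.442 pp.
TFP growth = 6.3 − 4.248 = 2.052%.

2.052%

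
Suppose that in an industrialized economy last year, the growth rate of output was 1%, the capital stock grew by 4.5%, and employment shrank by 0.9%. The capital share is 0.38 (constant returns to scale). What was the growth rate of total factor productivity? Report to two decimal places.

Labor's share = 1 − 0.38 = 0.62.
The capital stock: 0.38 × 4.5 = 1.71 pp.
Employment: 0.62 × (-0.9) = -0.558 pp.
TFP growth = 1 − 1.152 = -0.152%.

-0.15%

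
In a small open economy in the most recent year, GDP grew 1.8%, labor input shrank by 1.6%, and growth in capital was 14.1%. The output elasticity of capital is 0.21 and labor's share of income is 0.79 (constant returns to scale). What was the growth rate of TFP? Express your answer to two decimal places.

0.10%

Labor's share = 1 − 0.21 = 0.79.
Capital: 0.21 × 14.1 = 2.961 pp.
Labor input: 0.79 × (-1.6) = -1.264 pp.
TFP growth = 1.8 − 1.697 = 0.103%.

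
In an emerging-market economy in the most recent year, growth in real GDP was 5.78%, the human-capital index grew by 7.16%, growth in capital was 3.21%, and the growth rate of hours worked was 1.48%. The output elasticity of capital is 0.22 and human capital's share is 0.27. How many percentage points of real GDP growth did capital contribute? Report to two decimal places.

Contribution = share × growth = 0.22 × 3.21 = 0.7062 pp.

0.71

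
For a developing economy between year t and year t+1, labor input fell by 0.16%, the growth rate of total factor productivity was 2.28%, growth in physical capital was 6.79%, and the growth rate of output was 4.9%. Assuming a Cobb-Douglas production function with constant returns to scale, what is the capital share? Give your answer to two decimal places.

gY = gA + α·gK + (1−α)·gL, so gY − gA − gL = α(gK − gL).
4.9 − 2.28 + 0.16 = α × (6.79 − (-0.16)).
2.78 = 6.95 α, so α = 0.4.

The capital share is 0.40.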